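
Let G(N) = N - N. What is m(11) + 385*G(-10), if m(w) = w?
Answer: 11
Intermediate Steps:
G(N) = 0
m(11) + 385*G(-10) = 11 + 385*0 = 11 + 0 = 11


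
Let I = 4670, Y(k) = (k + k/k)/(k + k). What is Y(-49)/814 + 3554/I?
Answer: 35466731/46566905 ≈ 0.76163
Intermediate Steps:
Y(k) = (1 + k)/(2*k) (Y(k) = (k + 1)/((2*k)) = (1 + k)*(1/(2*k)) = (1 + k)/(2*k))
Y(-49)/814 + 3554/I = ((1/2)*(1 - 49)/(-49))/814 + 3554/4670 = ((1/2)*(-1/49)*(-48))*(1/814) + 3554*(1/4670) = (24/49)*(1/814) + 1777/2335 = 12/19943 + 1777/2335 = 35466731/46566905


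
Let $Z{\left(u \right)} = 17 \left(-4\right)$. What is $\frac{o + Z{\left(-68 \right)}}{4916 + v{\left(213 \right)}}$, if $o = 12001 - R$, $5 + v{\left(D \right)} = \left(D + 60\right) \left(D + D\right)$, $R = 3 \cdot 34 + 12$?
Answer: $\frac{11819}{121209} \approx 0.097509$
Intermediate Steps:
$Z{\left(u \right)} = -68$
$R = 114$ ($R = 102 + 12 = 114$)
$v{\left(D \right)} = -5 + 2 D \left(60 + D\right)$ ($v{\left(D \right)} = -5 + \left(D + 60\right) \left(D + D\right) = -5 + \left(60 + D\right) 2 D = -5 + 2 D \left(60 + D\right)$)
$o = 11887$ ($o = 12001 - 114 = 11887$)
$\frac{o + Z{\left(-68 \right)}}{4916 + v{\left(213 \right)}} = \frac{11887 - 68}{4916 + \left(-5 + 2 \cdot 213^{2} + 120 \cdot 213\right)} = \frac{11819}{4916 + \left(-5 + 2 \cdot 45369 + 25560\right)} = \frac{11819}{4916 + \left(-5 + 90738 + 25560\right)} = \frac{11819}{4916 + 116293} = \frac{11819}{121209}$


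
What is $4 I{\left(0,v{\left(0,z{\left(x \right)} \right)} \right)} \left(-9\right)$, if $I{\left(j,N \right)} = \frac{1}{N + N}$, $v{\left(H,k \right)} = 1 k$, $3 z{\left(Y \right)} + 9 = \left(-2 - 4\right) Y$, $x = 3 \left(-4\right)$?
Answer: $- \frac{6}{7} \approx -0.85714$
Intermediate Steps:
$x = -12$
$z{\left(Y \right)} = -3 - 2 Y$ ($z{\left(Y \right)} = -3 + \frac{\left(-2 - 4\right) Y}{3} = -3 + \frac{\left(-6\right) Y}{3} = -3 - 2 Y$)
$v{\left(H,k \right)} = k$
$I{\left(j,N \right)} = \frac{1}{2 N}$
$4 I{\left(0,v{\left(0,z{\left(x \right)} \right)} \right)} \left(-9\right) = 4 \frac{1}{2 \left(-3 - -24\right)} \left(-9\right) = 4 \frac{1}{2 \left(-3 + 24\right)} \left(-9\right) = 4 \frac{1}{2 \cdot 21} \left(-9\right) = 4 \cdot \frac{1}{2} \cdot \frac{1}{21} \left(-9\right) = 4 \cdot \frac{1}{42} \left(-9\right) = \frac{2}{21} \left(-9\right) = - \frac{6}{7}$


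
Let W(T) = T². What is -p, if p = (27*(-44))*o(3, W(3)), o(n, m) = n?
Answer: 3564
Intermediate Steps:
p = -3564 (p = (27*(-44))*3 = -1188*3 = -3564)
-p = -1*(-3564) = 3564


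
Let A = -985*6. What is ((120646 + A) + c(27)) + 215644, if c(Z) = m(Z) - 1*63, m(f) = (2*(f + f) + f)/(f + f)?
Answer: 660639/2 ≈ 3.3032e+5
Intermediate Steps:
A = -5910
m(f) = 5/2 (m(f) = (2*(2*f) + f)/((2*f)) = (4*f + f)*(1/(2*f)) = (5*f)*(1/(2*f)) = 5/2)
c(Z) = -121/2 (c(Z) = 5/2 - 1*63 = 5/2 - 63 = -121/2)
((120646 + A) + c(27)) + 215644 = ((120646 - 5910) - 121/2) + 215644 = (114736 - 121/2) + 215644 = 229351/2 + 215644 = 660639/2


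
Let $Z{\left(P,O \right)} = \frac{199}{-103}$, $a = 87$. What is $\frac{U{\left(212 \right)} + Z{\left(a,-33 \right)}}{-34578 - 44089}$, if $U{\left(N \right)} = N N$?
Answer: $- \frac{4629033}{8102701} \approx -0.57129$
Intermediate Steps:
$U{\left(N \right)} = N^{2}$
$Z{\left(P,O \right)} = - \frac{199}{103}$ ($Z{\left(P,O \right)} = 199 \left(- \frac{1}{103}\right) = - \frac{199}{103}$)
$\frac{U{\left(212 \right)} + Z{\left(a,-33 \right)}}{-34578 - 44089} = \frac{212^{2} - \frac{199}{103}}{-34578 - 44089} = \frac{44944 - \frac{199}{103}}{-78667} = \frac{4629033}{103} \left(- \frac{1}{78667}\right) = - \frac{4629033}{8102701}$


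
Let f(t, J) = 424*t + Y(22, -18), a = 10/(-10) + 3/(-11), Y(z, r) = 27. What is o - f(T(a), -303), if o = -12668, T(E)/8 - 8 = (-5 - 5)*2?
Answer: 28009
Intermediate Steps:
a = -14/11 (a = 10*(-⅒) + 3*(-1/11) = -1 - 3/11 = -14/11 ≈ -1.2727)
T(E) = -96 (T(E) = 64 + 8*((-5 - 5)*2) = 64 + 8*(-10*2) = 64 + 8*(-20) = 64 - 160 = -96)
f(t, J) = 27 + 424*t (f(t, J) = 424*t + 27 = 27 + 424*t)
o - f(T(a), -303) = -12668 - (27 + 424*(-96)) = -12668 - (27 - 40704) = -12668 - 1*(-40677) = -12668 + 40677 = 28009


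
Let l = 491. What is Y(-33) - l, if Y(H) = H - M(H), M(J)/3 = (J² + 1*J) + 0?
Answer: -3692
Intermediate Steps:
M(J) = 3*J + 3*J² (M(J) = 3*((J² + 1*J) + 0) = 3*((J² + J) + 0) = 3*((J + J²) + 0) = 3*(J + J²) = 3*J + 3*J²)
Y(H) = H - 3*H*(1 + H)
Y(-33) - l = -33*(-2 - 3*(-33)) - 1*491 = -33*(-2 + 99) - 491 = -33*97 - 491 = -3201 - 491 = -3692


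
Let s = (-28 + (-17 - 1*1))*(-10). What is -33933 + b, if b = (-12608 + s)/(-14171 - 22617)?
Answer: -312078764/9197 ≈ -33933.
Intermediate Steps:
s = 460 (s = (-28 + (-17 - 1))*(-10) = (-28 - 18)*(-10) = -46*(-10) = 460)
b = 3037/9197 (b = (-12608 + 460)/(-14171 - 22617) = -12148/(-36788) = -12148*(-1/36788) = 3037/9197 ≈ 0.33022)
-33933 + b = -33933 + 3037/9197 = -312078764/9197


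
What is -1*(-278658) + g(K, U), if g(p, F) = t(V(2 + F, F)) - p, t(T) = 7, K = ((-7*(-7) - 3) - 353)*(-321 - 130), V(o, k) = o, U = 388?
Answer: 140208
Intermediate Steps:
K = 138457 (K = ((49 - 3) - 353)*(-451) = (46 - 353)*(-451) = -307*(-451) = 138457)
g(p, F) = 7 - p
-1*(-278658) + g(K, U) = -1*(-278658) + (7 - 1*138457) = 278658 + (7 - 138457) = 278658 - 138450 = 140208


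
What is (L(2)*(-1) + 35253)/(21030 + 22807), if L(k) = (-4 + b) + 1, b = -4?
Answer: 35260/43837 ≈ 0.80434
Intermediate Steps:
L(k) = -7 (L(k) = (-4 - 4) + 1 = -8 + 1 = -7)
(L(2)*(-1) + 35253)/(21030 + 22807) = (-7*(-1) + 35253)/(21030 + 22807) = (7 + 35253)/43837 = 35260*(1/43837) = 35260/43837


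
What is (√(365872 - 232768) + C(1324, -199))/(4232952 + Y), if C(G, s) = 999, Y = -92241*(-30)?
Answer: 37/259266 + 2*√8319/3500091 ≈ 0.00019483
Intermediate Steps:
Y = 2767230
(√(365872 - 232768) + C(1324, -199))/(4232952 + Y) = (√(365872 - 232768) + 999)/(4232952 + 2767230) = (√133104 + 999)/7000182 = (4*√8319 + 999)*(1/7000182) = (999 + 4*√8319)*(1/7000182) = 37/259266 + 2*√8319/3500091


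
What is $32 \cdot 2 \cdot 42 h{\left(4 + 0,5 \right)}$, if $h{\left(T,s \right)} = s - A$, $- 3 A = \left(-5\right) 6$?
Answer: $-13440$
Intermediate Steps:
$A = 10$ ($A = - \frac{\left(-5\right) 6}{3} = \left(- \frac{1}{3}\right) \left(-30\right) = 10$)
$h{\left(T,s \right)} = -10 + s$ ($h{\left(T,s \right)} = s - 10 = -10 + s$)
$32 \cdot 2 \cdot 42 h{\left(4 + 0,5 \right)} = 32 \cdot 2 \cdot 42 \left(-10 + 5\right) = 64 \cdot 42 \left(-5\right) = 2688 \left(-5\right) = -13440$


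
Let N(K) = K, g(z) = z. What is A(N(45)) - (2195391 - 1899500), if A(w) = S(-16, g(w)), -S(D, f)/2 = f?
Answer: -295981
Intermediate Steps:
S(D, f) = -2*f
A(w) = -2*w
A(N(45)) - (2195391 - 1899500) = -2*45 - (2195391 - 1899500) = -90 - 1*295891 = -90 - 295891 = -295981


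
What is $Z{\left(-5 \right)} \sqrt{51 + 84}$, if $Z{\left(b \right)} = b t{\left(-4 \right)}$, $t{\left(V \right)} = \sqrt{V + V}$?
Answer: $- 30 i \sqrt{30} \approx - 164.32 i$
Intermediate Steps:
$t{\left(V \right)} = \sqrt{2} \sqrt{V}$ ($t{\left(V \right)} = \sqrt{2 V} = \sqrt{2} \sqrt{V}$)
$Z{\left(b \right)} = 2 i b \sqrt{2}$ ($Z{\left(b \right)} = b \sqrt{2} \sqrt{-4} = b \sqrt{2} \cdot 2 i = b 2 i \sqrt{2} = 2 i b \sqrt{2}$)
$Z{\left(-5 \right)} \sqrt{51 + 84} = 2 i \left(-5\right) \sqrt{2} \sqrt{51 + 84} = - 10 i \sqrt{2} \sqrt{135} = - 10 i \sqrt{2} \cdot 3 \sqrt{15} = - 30 i \sqrt{30}$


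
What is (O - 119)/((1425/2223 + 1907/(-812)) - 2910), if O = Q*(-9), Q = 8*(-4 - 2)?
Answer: -9912084/92207953 ≈ -0.10750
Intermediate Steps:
Q = -48 (Q = 8*(-6) = -48)
O = 432 (O = -48*(-9) = 432)
(O - 119)/((1425/2223 + 1907/(-812)) - 2910) = (432 - 119)/((1425/2223 + 1907/(-812)) - 2910) = 313/((1425*(1/2223) + 1907*(-1/812)) - 2910) = 313/((25/39 - 1907/812) - 2910) = 313/(-54073/31668 - 2910) = 313/(-92207953/31668) = 313*(-31668/92207953) = -9912084/92207953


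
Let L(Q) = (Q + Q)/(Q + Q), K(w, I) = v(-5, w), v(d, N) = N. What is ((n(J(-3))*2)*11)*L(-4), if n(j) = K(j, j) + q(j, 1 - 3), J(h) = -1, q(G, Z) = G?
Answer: -44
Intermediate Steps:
K(w, I) = w
L(Q) = 1 (L(Q) = (2*Q)/((2*Q)) = (2*Q)*(1/(2*Q)) = 1)
n(j) = 2*j (n(j) = j + j = 2*j)
((n(J(-3))*2)*11)*L(-4) = (((2*(-1))*2)*11)*1 = (-2*2*11)*1 = -4*11*1 = -44*1 = -44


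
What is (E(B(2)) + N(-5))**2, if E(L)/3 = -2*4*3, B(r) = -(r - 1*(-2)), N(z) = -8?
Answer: 6400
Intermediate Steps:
B(r) = -2 - r (B(r) = -(r + 2) = -(2 + r) = -2 - r)
E(L) = -72 (E(L) = 3*(-2*4*3) = 3*(-8*3) = 3*(-24) = -72)
(E(B(2)) + N(-5))**2 = (-72 - 8)**2 = (-80)**2 = 6400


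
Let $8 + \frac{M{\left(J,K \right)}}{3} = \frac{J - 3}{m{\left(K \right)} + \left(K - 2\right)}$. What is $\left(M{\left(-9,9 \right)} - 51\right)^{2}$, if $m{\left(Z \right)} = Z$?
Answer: $\frac{95481}{16} \approx 5967.6$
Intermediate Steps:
$M{\left(J,K \right)} = -24 + \frac{3 \left(-3 + J\right)}{-2 + 2 K}$ ($M{\left(J,K \right)} = -24 + 3 \frac{J - 3}{K + \left(K - 2\right)} = -24 + 3 \frac{-3 + J}{K + \left(-2 + K\right)} = -24 + 3 \frac{-3 + J}{-2 + 2 K} = -24 + \frac{3 \left(-3 + J\right)}{-2 + 2 K}$)
$\left(M{\left(-9,9 \right)} - 51\right)^{2} = \left(\frac{3 \left(13 - 9 - 144\right)}{2 \left(-1 + 9\right)} - 51\right)^{2} = \left(\frac{3 \left(13 - 9 - 144\right)}{2 \cdot 8} - 51\right)^{2} = \left(\frac{3}{2} \cdot \frac{1}{8} \left(-140\right) - 51\right)^{2} = \left(- \frac{105}{4} - 51\right)^{2} = \left(- \frac{309}{4}\right)^{2} = \frac{95481}{16}$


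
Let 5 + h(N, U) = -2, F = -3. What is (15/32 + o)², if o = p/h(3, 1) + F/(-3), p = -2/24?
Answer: 990025/451584 ≈ 2.1923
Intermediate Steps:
p = -1/12 (p = -2*1/24 = -1/12 ≈ -0.083333)
h(N, U) = -7 (h(N, U) = -5 - 2 = -7)
o = 85/84 (o = -1/12/(-7) - 3/(-3) = -1/12*(-⅐) - 3*(-⅓) = 1/84 + 1 = 85/84 ≈ 1.0119)
(15/32 + o)² = (15/32 + 85/84)² = (995/672)² = 990025/451584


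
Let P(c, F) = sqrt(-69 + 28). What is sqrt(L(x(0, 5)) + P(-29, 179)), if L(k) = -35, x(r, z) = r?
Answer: sqrt(-35 + I*sqrt(41)) ≈ 0.53893 + 5.9406*I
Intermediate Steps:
P(c, F) = I*sqrt(41) (P(c, F) = sqrt(-41) = I*sqrt(41))
sqrt(L(x(0, 5)) + P(-29, 179)) = sqrt(-35 + I*sqrt(41))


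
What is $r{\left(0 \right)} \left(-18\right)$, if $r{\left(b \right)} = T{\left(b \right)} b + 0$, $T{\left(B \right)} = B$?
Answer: $0$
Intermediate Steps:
$r{\left(b \right)} = b^{2}$ ($r{\left(b \right)} = b b + 0 = b^{2} + 0 = b^{2}$)
$r{\left(0 \right)} \left(-18\right) = 0^{2} \left(-18\right) = 0 \left(-18\right) = 0$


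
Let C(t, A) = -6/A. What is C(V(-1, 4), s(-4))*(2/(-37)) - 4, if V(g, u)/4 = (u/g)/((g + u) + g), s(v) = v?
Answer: -151/37 ≈ -4.0811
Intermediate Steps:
V(g, u) = 4*u/(g*(u + 2*g)) (V(g, u) = 4*((u/g)/((g + u) + g)) = 4*((u/g)/(u + 2*g)) = 4*(u/(g*(u + 2*g))) = 4*u/(g*(u + 2*g)))
C(V(-1, 4), s(-4))*(2/(-37)) - 4 = (-6/(-4))*(2/(-37)) - 4 = (-6*(-¼))*(2*(-1/37)) - 4 = (3/2)*(-2/37) - 4 = -3/37 - 4 = -151/37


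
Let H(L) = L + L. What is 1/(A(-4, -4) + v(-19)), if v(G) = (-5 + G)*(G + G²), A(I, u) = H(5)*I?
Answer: -1/8248 ≈ -0.00012124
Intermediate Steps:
H(L) = 2*L
A(I, u) = 10*I (A(I, u) = (2*5)*I = 10*I)
1/(A(-4, -4) + v(-19)) = 1/(10*(-4) - 19*(-5 + (-19)² - 4*(-19))) = 1/(-40 - 19*(-5 + 361 + 76)) = 1/(-40 - 19*432) = 1/(-40 - 8208) = 1/(-8248) = -1/8248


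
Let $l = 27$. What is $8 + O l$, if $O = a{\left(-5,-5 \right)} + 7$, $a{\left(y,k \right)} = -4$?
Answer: $89$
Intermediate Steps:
$O = 3$ ($O = -4 + 7 = 3$)
$8 + O l = 8 + 3 \cdot 27 = 8 + 81 = 89$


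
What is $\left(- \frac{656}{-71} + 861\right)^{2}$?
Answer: $\frac{3817633369}{5041} \approx 7.5732 \cdot 10^{5}$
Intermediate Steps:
$\left(- \frac{656}{-71} + 861\right)^{2} = \left(\left(-656\right) \left(- \frac{1}{71}\right) + 861\right)^{2} = \left(\frac{656}{71} + 861\right)^{2} = \left(\frac{61787}{71}\right)^{2} = \frac{3817633369}{5041}$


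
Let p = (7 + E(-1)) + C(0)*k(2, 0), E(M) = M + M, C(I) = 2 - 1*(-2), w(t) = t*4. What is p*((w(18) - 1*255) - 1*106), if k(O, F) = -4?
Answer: 3179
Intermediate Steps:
w(t) = 4*t
C(I) = 4 (C(I) = 2 + 2 = 4)
E(M) = 2*M
p = -11 (p = (7 + 2*(-1)) + 4*(-4) = (7 - 2) - 16 = 5 - 16 = -11)
p*((w(18) - 1*255) - 1*106) = -11*((4*18 - 1*255) - 1*106) = -11*((72 - 255) - 106) = -11*(-183 - 106) = -11*(-289) = 3179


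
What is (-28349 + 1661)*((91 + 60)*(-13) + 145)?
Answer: 48518784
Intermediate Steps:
(-28349 + 1661)*((91 + 60)*(-13) + 145) = -26688*(151*(-13) + 145) = -26688*(-1963 + 145) = -26688*(-1818) = 48518784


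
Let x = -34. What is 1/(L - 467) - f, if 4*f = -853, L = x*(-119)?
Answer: 3052891/14316 ≈ 213.25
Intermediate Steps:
L = 4046 (L = -34*(-119) = 4046)
f = -853/4 (f = (¼)*(-853) = -853/4 ≈ -213.25)
1/(L - 467) - f = 1/(4046 - 467) - 1*(-853/4) = 1/3579 + 853/4 = 3052891/14316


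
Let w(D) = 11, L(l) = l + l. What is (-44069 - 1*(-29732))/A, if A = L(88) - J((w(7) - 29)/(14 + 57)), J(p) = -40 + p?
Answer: -113103/1706 ≈ -66.297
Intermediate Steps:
L(l) = 2*l
A = 15354/71 (A = 2*88 - (-40 + (11 - 29)/(14 + 57)) = 176 - (-40 - 18/71) = 176 - 1*(-2858/71) = 176 + 2858/71 = 15354/71 ≈ 216.25)
(-44069 - 1*(-29732))/A = (-44069 - 1*(-29732))/(15354/71) = (-44069 + 29732)*(71/15354) = -14337*71/15354 = -113103/1706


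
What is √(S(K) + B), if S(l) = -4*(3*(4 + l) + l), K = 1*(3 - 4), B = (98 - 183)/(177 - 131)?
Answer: 3*I*√7958/46 ≈ 5.8179*I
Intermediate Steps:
B = -85/46 ≈ -1.8478
K = -1 (K = 1*(-1) = -1)
S(l) = -48 - 16*l (S(l) = -4*((12 + 3*l) + l) = -4*(12 + 4*l) = -48 - 16*l)
√(S(K) + B) = √((-48 - 16*(-1)) - 85/46) = √((-48 + 16) - 85/46) = √(-32 - 85/46) = √(-1557/46) = 3*I*√7958/46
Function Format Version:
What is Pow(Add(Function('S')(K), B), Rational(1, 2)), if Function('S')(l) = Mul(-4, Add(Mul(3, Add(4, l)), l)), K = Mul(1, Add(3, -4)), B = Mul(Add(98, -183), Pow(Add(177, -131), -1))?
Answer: Mul(Rational(3, 46), I, Pow(7958, Rational(1, 2))) ≈ Mul(5.8179, I)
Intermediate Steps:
B = Rational(-85, 46) (B = Mul(-85, Pow(46, -1)) = Mul(-85, Rational(1, 46)) = Rational(-85, 46) ≈ -1.8478)
K = -1 (K = Mul(1, -1) = -1)
Function('S')(l) = Add(-48, Mul(-16, l)) (Function('S')(l) = Mul(-4, Add(Add(12, Mul(3, l)), l)) = Mul(-4, Add(12, Mul(4, l))) = Add(-48, Mul(-16, l)))
Pow(Add(Function('S')(K), B), Rational(1, 2)) = Pow(Add(Add(-48, Mul(-16, -1)), Rational(-85, 46)), Rational(1, 2)) = Pow(Add(Add(-48, 16), Rational(-85, 46)), Rational(1, 2)) = Pow(Add(-32, Rational(-85, 46)), Rational(1, 2)) = Pow(Rational(-1557, 46), Rational(1, 2)) = Mul(Rational(3, 46), I, Pow(7958, Rational(1, 2)))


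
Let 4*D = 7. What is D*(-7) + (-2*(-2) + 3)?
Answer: -21/4 ≈ -5.2500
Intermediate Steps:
D = 7/4 (D = (¼)*7 = 7/4 ≈ 1.7500)
D*(-7) + (-2*(-2) + 3) = (7/4)*(-7) + (-2*(-2) + 3) = -49/4 + (4 + 3) = -49/4 + 7 = -21/4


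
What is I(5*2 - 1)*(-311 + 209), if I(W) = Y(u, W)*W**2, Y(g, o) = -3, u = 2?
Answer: 24786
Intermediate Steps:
I(W) = -3*W**2
I(5*2 - 1)*(-311 + 209) = (-3*(5*2 - 1)**2)*(-311 + 209) = -3*(10 - 1)**2*(-102) = -3*9**2*(-102) = -3*81*(-102) = -243*(-102) = 24786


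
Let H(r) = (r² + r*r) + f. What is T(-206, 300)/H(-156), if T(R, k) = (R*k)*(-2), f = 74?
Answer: 61800/24373 ≈ 2.5356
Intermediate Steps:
H(r) = 74 + 2*r² (H(r) = (r² + r*r) + 74 = (r² + r²) + 74 = 2*r² + 74 = 74 + 2*r²)
T(R, k) = -2*R*k
T(-206, 300)/H(-156) = (-2*(-206)*300)/(74 + 2*(-156)²) = 123600/(74 + 2*24336) = 123600/(74 + 48672) = 123600/48746 = 123600*(1/48746) = 61800/24373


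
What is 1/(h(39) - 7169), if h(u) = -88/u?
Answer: -39/279679 ≈ -0.00013945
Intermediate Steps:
1/(h(39) - 7169) = 1/(-88/39 - 7169) = 1/(-279679/39) = -39/279679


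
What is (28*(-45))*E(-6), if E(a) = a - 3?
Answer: 11340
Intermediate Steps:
E(a) = -3 + a
(28*(-45))*E(-6) = (28*(-45))*(-3 - 6) = -1260*(-9) = 11340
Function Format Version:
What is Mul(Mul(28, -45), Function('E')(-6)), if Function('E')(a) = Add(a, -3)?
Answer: 11340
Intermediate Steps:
Function('E')(a) = Add(-3, a)
Mul(Mul(28, -45), Function('E')(-6)) = Mul(Mul(28, -45), Add(-3, -6)) = Mul(-1260, -9) = 11340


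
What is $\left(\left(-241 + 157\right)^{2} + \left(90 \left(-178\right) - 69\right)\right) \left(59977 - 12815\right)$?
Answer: $-426014346$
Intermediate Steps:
$\left(\left(-241 + 157\right)^{2} + \left(90 \left(-178\right) - 69\right)\right) \left(59977 - 12815\right) = \left(\left(-84\right)^{2} - 16089\right) 47162 = \left(7056 - 16089\right) 47162 = \left(-9033\right) 47162 = -426014346$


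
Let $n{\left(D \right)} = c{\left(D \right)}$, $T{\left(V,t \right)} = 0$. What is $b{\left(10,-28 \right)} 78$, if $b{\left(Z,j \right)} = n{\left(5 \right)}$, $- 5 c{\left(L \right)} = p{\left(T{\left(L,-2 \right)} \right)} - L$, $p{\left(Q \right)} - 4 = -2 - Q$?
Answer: $\frac{234}{5} \approx 46.8$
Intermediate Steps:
$p{\left(Q \right)} = 2 - Q$ ($p{\left(Q \right)} = 4 - \left(2 + Q\right) = 2 - Q$)
$c{\left(L \right)} = - \frac{2}{5} + \frac{L}{5}$ ($c{\left(L \right)} = - \frac{\left(2 - 0\right) - L}{5} = - \frac{\left(2 + 0\right) - L}{5} = - \frac{2 - L}{5} = - \frac{2}{5} + \frac{L}{5}$)
$n{\left(D \right)} = - \frac{2}{5} + \frac{D}{5}$
$b{\left(Z,j \right)} = \frac{3}{5}$ ($b{\left(Z,j \right)} = - \frac{2}{5} + \frac{1}{5} \cdot 5 = - \frac{2}{5} + 1 = \frac{3}{5}$)
$b{\left(10,-28 \right)} 78 = \frac{3}{5} \cdot 78 = \frac{234}{5}$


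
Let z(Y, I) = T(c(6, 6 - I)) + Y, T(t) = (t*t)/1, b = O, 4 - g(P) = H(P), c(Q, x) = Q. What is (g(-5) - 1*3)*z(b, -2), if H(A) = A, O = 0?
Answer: 216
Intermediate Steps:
g(P) = 4 - P
b = 0
T(t) = t² (T(t) = t²*1 = t²)
z(Y, I) = 36 + Y (z(Y, I) = 6² + Y = 36 + Y)
(g(-5) - 1*3)*z(b, -2) = ((4 - 1*(-5)) - 1*3)*(36 + 0) = ((4 + 5) - 3)*36 = (9 - 3)*36 = 6*36 = 216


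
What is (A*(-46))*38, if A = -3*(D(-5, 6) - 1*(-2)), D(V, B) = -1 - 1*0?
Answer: 5244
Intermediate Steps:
D(V, B) = -1 (D(V, B) = -1 + 0 = -1)
A = -3 (A = -3*(-1 - 1*(-2)) = -3*(-1 + 2) = -3*1 = -3)
(A*(-46))*38 = -3*(-46)*38 = 138*38 = 5244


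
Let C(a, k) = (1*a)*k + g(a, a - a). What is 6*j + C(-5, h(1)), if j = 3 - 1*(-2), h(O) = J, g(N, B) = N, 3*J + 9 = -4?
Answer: 140/3 ≈ 46.667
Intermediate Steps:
J = -13/3 (J = -3 + (⅓)*(-4) = -3 - 4/3 = -13/3 ≈ -4.3333)
h(O) = -13/3
j = 5 (j = 3 + 2 = 5)
C(a, k) = a + a*k (C(a, k) = (1*a)*k + a = a*k + a = a + a*k)
6*j + C(-5, h(1)) = 6*5 - 5*(1 - 13/3) = 30 - 5*(-10/3) = 30 + 50/3 = 140/3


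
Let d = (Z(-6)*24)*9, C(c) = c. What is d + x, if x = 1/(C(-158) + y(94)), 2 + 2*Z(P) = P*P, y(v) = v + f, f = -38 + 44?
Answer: 212975/58 ≈ 3672.0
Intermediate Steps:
f = 6
y(v) = 6 + v (y(v) = v + 6 = 6 + v)
Z(P) = -1 + P**2/2 (Z(P) = -1 + (P*P)/2 = -1 + P**2/2)
x = -1/58 (x = 1/(-158 + (6 + 94)) = 1/(-158 + 100) = 1/(-58) = -1/58 ≈ -0.017241)
d = 3672 (d = ((-1 + (1/2)*(-6)**2)*24)*9 = ((-1 + (1/2)*36)*24)*9 = ((-1 + 18)*24)*9 = (17*24)*9 = 408*9 = 3672)
d + x = 3672 - 1/58 = 212975/58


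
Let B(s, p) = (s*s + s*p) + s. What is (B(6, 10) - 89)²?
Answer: 169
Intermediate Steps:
B(s, p) = s + s² + p*s (B(s, p) = (s² + p*s) + s = s + s² + p*s)
(B(6, 10) - 89)² = (6*(1 + 10 + 6) - 89)² = (6*17 - 89)² = (102 - 89)² = 13² = 169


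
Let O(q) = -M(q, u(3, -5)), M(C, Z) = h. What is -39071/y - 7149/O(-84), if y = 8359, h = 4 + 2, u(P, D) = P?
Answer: 19841355/16718 ≈ 1186.8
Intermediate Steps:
h = 6
M(C, Z) = 6
O(q) = -6 (O(q) = -1*6 = -6)
-39071/y - 7149/O(-84) = -39071/8359 - 7149/(-6) = -39071*1/8359 - 7149*(-⅙) = -39071/8359 + 2383/2 = 19841355/16718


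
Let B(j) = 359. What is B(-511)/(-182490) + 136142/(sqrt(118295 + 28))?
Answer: -359/182490 + 136142*sqrt(13147)/39441 ≈ 395.78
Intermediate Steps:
B(-511)/(-182490) + 136142/(sqrt(118295 + 28)) = 359/(-182490) + 136142/(sqrt(118295 + 28)) = 359*(-1/182490) + 136142/(sqrt(118323)) = -359/182490 + 136142/((3*sqrt(13147))) = -359/182490 + 136142*(sqrt(13147)/39441) = -359/182490 + 136142*sqrt(13147)/39441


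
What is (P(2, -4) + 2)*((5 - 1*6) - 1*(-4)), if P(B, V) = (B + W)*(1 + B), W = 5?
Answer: 69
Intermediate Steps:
P(B, V) = (1 + B)*(5 + B) (P(B, V) = (B + 5)*(1 + B) = (5 + B)*(1 + B) = (1 + B)*(5 + B))
(P(2, -4) + 2)*((5 - 1*6) - 1*(-4)) = ((5 + 2² + 6*2) + 2)*((5 - 1*6) - 1*(-4)) = ((5 + 4 + 12) + 2)*((5 - 6) + 4) = (21 + 2)*(-1 + 4) = 23*3 = 69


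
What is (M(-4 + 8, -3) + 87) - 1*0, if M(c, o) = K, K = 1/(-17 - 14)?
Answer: 2696/31 ≈ 86.968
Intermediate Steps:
K = -1/31 (K = 1/(-31) = -1/31 ≈ -0.032258)
M(c, o) = -1/31
(M(-4 + 8, -3) + 87) - 1*0 = (-1/31 + 87) - 1*0 = 2696/31 + 0 = 2696/31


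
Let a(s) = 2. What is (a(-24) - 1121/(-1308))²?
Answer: 13965169/1710864 ≈ 8.1626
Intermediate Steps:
(a(-24) - 1121/(-1308))² = (2 - 1121/(-1308))² = (2 - 1121*(-1/1308))² = (2 + 1121/1308)² = (3737/1308)² = 13965169/1710864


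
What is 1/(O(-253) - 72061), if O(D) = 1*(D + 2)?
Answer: -1/72312 ≈ -1.3829e-5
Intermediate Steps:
O(D) = 2 + D (O(D) = 1*(2 + D) = 2 + D)
1/(O(-253) - 72061) = 1/((2 - 253) - 72061) = 1/(-251 - 72061) = 1/(-72312) = -1/72312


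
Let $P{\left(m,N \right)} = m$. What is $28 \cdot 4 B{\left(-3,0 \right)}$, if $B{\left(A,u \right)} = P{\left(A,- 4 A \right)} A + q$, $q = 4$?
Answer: $1456$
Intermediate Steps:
$B{\left(A,u \right)} = 4 + A^{2}$ ($B{\left(A,u \right)} = A A + 4 = A^{2} + 4 = 4 + A^{2}$)
$28 \cdot 4 B{\left(-3,0 \right)} = 28 \cdot 4 \left(4 + \left(-3\right)^{2}\right) = 112 \left(4 + 9\right) = 112 \cdot 13 = 1456$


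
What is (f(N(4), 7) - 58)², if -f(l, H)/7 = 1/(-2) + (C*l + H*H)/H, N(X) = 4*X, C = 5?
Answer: 134689/4 ≈ 33672.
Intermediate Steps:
f(l, H) = 7/2 - 7*(H² + 5*l)/H (f(l, H) = -7*(1/(-2) + (5*l + H*H)/H) = -7*(1*(-½) + (5*l + H²)/H) = -7*(-½ + (H² + 5*l)/H) = 7/2 - 7*(H² + 5*l)/H)
(f(N(4), 7) - 58)² = ((7/2 - 7*7 - 35*4*4/7) - 58)² = ((7/2 - 49 - 35*16*⅐) - 58)² = ((7/2 - 49 - 80) - 58)² = (-251/2 - 58)² = (-367/2)² = 134689/4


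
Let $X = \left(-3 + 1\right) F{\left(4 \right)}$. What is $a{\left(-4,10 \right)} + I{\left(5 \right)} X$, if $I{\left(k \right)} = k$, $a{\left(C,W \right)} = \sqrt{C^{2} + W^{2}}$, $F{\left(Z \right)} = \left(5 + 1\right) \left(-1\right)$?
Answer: $60 + 2 \sqrt{29} \approx 70.77$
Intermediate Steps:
$F{\left(Z \right)} = -6$ ($F{\left(Z \right)} = 6 \left(-1\right) = -6$)
$X = 12$ ($X = \left(-3 + 1\right) \left(-6\right) = \left(-2\right) \left(-6\right) = 12$)
$a{\left(-4,10 \right)} + I{\left(5 \right)} X = \sqrt{\left(-4\right)^{2} + 10^{2}} + 5 \cdot 12 = \sqrt{16 + 100} + 60 = \sqrt{116} + 60 = 2 \sqrt{29} + 60 = 60 + 2 \sqrt{29}$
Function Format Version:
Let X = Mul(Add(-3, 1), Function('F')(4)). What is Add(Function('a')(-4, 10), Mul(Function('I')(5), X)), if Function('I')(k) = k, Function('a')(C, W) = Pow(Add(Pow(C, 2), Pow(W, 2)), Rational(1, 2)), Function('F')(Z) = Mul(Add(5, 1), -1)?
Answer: Add(60, Mul(2, Pow(29, Rational(1, 2)))) ≈ 70.770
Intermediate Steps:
Function('F')(Z) = -6 (Function('F')(Z) = Mul(6, -1) = -6)
X = 12 (X = Mul(Add(-3, 1), -6) = Mul(-2, -6) = 12)
Add(Function('a')(-4, 10), Mul(Function('I')(5), X)) = Add(Pow(Add(Pow(-4, 2), Pow(10, 2)), Rational(1, 2)), Mul(5, 12)) = Add(Pow(Add(16, 100), Rational(1, 2)), 60) = Add(Pow(116, Rational(1, 2)), 60) = Add(Mul(2, Pow(29, Rational(1, 2))), 60) = Add(60, Mul(2, Pow(29, Rational(1, 2))))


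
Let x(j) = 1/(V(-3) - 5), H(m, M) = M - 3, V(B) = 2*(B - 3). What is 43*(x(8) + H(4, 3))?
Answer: -43/17 ≈ -2.5294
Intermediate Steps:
V(B) = -6 + 2*B (V(B) = 2*(-3 + B) = -6 + 2*B)
H(m, M) = -3 + M
x(j) = -1/17 (x(j) = 1/((-6 + 2*(-3)) - 5) = 1/((-6 - 6) - 5) = 1/(-12 - 5) = 1/(-17) = -1/17)
43*(x(8) + H(4, 3)) = 43*(-1/17 + (-3 + 3)) = 43*(-1/17 + 0) = 43*(-1/17) = -43/17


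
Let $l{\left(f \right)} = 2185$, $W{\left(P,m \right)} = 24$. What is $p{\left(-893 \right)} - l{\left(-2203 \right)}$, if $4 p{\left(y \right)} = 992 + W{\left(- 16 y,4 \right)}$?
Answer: $-1931$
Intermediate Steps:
$p{\left(y \right)} = 254$ ($p{\left(y \right)} = \frac{992 + 24}{4} = \frac{1}{4} \cdot 1016 = 254$)
$p{\left(-893 \right)} - l{\left(-2203 \right)} = 254 - 2185 = -1931$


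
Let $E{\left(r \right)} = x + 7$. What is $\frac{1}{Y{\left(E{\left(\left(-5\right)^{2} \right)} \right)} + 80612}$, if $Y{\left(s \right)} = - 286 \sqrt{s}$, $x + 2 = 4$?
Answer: $\frac{1}{79754} \approx 1.2539 \cdot 10^{-5}$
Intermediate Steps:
$x = 2$ ($x = -2 + 4 = 2$)
$E{\left(r \right)} = 9$ ($E{\left(r \right)} = 2 + 7 = 9$)
$\frac{1}{Y{\left(E{\left(\left(-5\right)^{2} \right)} \right)} + 80612} = \frac{1}{- 286 \sqrt{9} + 80612} = \frac{1}{\left(-286\right) 3 + 80612} = \frac{1}{-858 + 80612} = \frac{1}{79754}$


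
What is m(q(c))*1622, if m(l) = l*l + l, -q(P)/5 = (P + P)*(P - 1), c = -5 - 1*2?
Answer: 507750880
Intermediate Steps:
c = -7 (c = -5 - 2 = -7)
q(P) = -10*P*(-1 + P) (q(P) = -5*(P + P)*(P - 1) = -5*2*P*(-1 + P) = -10*P*(-1 + P))
m(l) = l + l**2 (m(l) = l**2 + l = l + l**2)
m(q(c))*1622 = ((10*(-7)*(1 - 1*(-7)))*(1 + 10*(-7)*(1 - 1*(-7))))*1622 = ((10*(-7)*(1 + 7))*(1 + 10*(-7)*(1 + 7)))*1622 = ((10*(-7)*8)*(1 + 10*(-7)*8))*1622 = -560*(1 - 560)*1622 = -560*(-559)*1622 = 313040*1622 = 507750880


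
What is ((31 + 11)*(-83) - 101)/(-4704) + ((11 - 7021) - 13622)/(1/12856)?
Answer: -1247712438781/4704 ≈ -2.6524e+8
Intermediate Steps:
((31 + 11)*(-83) - 101)/(-4704) + ((11 - 7021) - 13622)/(1/12856) = (42*(-83) - 101)*(-1/4704) + (-7010 - 13622)/(1/12856) = (-3486 - 101)*(-1/4704) - 20632*12856 = -3587*(-1/4704) - 265244992 = 3587/4704 - 265244992 = -1247712438781/4704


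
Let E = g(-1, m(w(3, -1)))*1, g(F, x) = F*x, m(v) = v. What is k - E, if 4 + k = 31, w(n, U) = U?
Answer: 26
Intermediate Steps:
k = 27 (k = -4 + 31 = 27)
E = 1 (E = -1*(-1)*1 = 1*1 = 1)
k - E = 27 - 1*1 = 27 - 1 = 26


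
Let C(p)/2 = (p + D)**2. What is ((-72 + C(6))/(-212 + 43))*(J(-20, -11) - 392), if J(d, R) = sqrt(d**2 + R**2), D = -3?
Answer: -21168/169 + 54*sqrt(521)/169 ≈ -117.96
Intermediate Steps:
C(p) = 2*(-3 + p)**2 (C(p) = 2*(p - 3)**2 = 2*(-3 + p)**2)
J(d, R) = sqrt(R**2 + d**2)
((-72 + C(6))/(-212 + 43))*(J(-20, -11) - 392) = ((-72 + 2*(-3 + 6)**2)/(-212 + 43))*(sqrt((-11)**2 + (-20)**2) - 392) = ((-72 + 2*3**2)/(-169))*(sqrt(121 + 400) - 392) = ((-72 + 2*9)*(-1/169))*(sqrt(521) - 392) = ((-72 + 18)*(-1/169))*(-392 + sqrt(521)) = (-54*(-1/169))*(-392 + sqrt(521)) = 54*(-392 + sqrt(521))/169 = -21168/169 + 54*sqrt(521)/169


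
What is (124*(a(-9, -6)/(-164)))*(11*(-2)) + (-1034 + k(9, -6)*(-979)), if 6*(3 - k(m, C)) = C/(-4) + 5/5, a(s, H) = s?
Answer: -1826693/492 ≈ -3712.8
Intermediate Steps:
k(m, C) = 17/6 + C/24 (k(m, C) = 3 - (C/(-4) + 5/5)/6 = 3 - (C*(-¼) + 5*(⅕))/6 = 3 - (-C/4 + 1)/6 = 3 - (1 - C/4)/6 = 3 + (-⅙ + C/24) = 17/6 + C/24)
(124*(a(-9, -6)/(-164)))*(11*(-2)) + (-1034 + k(9, -6)*(-979)) = (124*(-9/(-164)))*(11*(-2)) + (-1034 + (17/6 + (1/24)*(-6))*(-979)) = (124*(-9*(-1/164)))*(-22) + (-1034 + (17/6 - ¼)*(-979)) = (124*(9/164))*(-22) + (-1034 + (31/12)*(-979)) = (279/41)*(-22) + (-1034 - 30349/12) = -6138/41 - 42757/12 = -1826693/492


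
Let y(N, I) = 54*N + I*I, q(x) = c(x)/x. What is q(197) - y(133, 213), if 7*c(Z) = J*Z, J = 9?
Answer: -367848/7 ≈ -52550.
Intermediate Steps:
c(Z) = 9*Z/7 (c(Z) = (9*Z)/7 = 9*Z/7)
q(x) = 9/7 (q(x) = (9*x/7)/x = 9/7)
y(N, I) = I² + 54*N (y(N, I) = 54*N + I² = I² + 54*N)
q(197) - y(133, 213) = 9/7 - (213² + 54*133) = 9/7 - (45369 + 7182) = 9/7 - 1*52551 = 9/7 - 52551 = -367848/7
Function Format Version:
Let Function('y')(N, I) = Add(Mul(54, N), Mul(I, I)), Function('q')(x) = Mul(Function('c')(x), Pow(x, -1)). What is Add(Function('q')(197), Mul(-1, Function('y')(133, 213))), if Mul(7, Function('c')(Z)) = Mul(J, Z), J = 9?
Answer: Rational(-367848, 7) ≈ -52550.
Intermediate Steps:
Function('c')(Z) = Mul(Rational(9, 7), Z) (Function('c')(Z) = Mul(Rational(1, 7), Mul(9, Z)) = Mul(Rational(9, 7), Z))
Function('q')(x) = Rational(9, 7) (Function('q')(x) = Mul(Mul(Rational(9, 7), x), Pow(x, -1)) = Rational(9, 7))
Function('y')(N, I) = Add(Pow(I, 2), Mul(54, N)) (Function('y')(N, I) = Add(Mul(54, N), Pow(I, 2)) = Add(Pow(I, 2), Mul(54, N)))
Add(Function('q')(197), Mul(-1, Function('y')(133, 213))) = Add(Rational(9, 7), Mul(-1, Add(Pow(213, 2), Mul(54, 133)))) = Add(Rational(9, 7), Mul(-1, Add(45369, 7182))) = Add(Rational(9, 7), Mul(-1, 52551)) = Add(Rational(9, 7), -52551) = Rational(-367848, 7)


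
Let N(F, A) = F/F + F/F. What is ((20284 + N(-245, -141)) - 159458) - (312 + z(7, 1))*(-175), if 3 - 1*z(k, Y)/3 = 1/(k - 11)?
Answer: -331463/4 ≈ -82866.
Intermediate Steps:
N(F, A) = 2 (N(F, A) = 1 + 1 = 2)
z(k, Y) = 9 - 3/(-11 + k) (z(k, Y) = 9 - 3/(k - 11) = 9 - 3/(-11 + k))
((20284 + N(-245, -141)) - 159458) - (312 + z(7, 1))*(-175) = ((20284 + 2) - 159458) - (312 + 3*(-34 + 3*7)/(-11 + 7))*(-175) = (20286 - 159458) - (312 + 3*(-34 + 21)/(-4))*(-175) = -139172 - (312 + 3*(-¼)*(-13))*(-175) = -139172 - (312 + 39/4)*(-175) = -139172 - 1287*(-175)/4 = -139172 - 1*(-225225/4) = -139172 + 225225/4 = -331463/4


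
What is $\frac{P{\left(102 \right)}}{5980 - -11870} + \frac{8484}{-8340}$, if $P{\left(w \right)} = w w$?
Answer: $- \frac{10567}{24325} \approx -0.43441$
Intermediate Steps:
$P{\left(w \right)} = w^{2}$
$\frac{P{\left(102 \right)}}{5980 - -11870} + \frac{8484}{-8340} = \frac{102^{2}}{5980 - -11870} + \frac{8484}{-8340} = \frac{10404}{5980 + 11870} + 8484 \left(- \frac{1}{8340}\right) = \frac{10404}{17850} - \frac{707}{695} = 10404 \cdot \frac{1}{17850} - \frac{707}{695} = \frac{102}{175} - \frac{707}{695} = - \frac{10567}{24325}$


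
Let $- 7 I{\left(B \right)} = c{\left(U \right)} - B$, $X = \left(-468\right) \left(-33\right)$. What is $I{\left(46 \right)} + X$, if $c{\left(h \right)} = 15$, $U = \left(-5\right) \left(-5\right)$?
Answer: $\frac{108139}{7} \approx 15448.0$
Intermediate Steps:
$U = 25$
$X = 15444$
$I{\left(B \right)} = - \frac{15}{7} + \frac{B}{7}$ ($I{\left(B \right)} = - \frac{15 - B}{7} = - \frac{15}{7} + \frac{B}{7}$)
$I{\left(46 \right)} + X = \left(- \frac{15}{7} + \frac{1}{7} \cdot 46\right) + 15444 = \left(- \frac{15}{7} + \frac{46}{7}\right) + 15444 = \frac{31}{7} + 15444 = \frac{108139}{7}$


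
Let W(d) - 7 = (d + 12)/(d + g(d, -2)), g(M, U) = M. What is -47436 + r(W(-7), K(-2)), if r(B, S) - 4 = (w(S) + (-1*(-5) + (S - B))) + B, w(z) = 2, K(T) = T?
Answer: -47427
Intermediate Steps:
W(d) = 7 + (12 + d)/(2*d) (W(d) = 7 + (d + 12)/(d + d) = 7 + (12 + d)/((2*d)) = 7 + (12 + d)*(1/(2*d)) = 7 + (12 + d)/(2*d))
r(B, S) = 11 + S (r(B, S) = 4 + ((2 + (-1*(-5) + (S - B))) + B) = 4 + ((2 + (5 + (S - B))) + B) = 4 + ((2 + (5 + S - B)) + B) = 4 + ((7 + S - B) + B) = 4 + (7 + S) = 11 + S)
-47436 + r(W(-7), K(-2)) = -47436 + (11 - 2) = -47436 + 9 = -47427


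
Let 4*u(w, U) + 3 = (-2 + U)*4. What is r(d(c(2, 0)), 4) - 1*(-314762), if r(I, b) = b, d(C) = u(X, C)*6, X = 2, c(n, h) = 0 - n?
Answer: 314766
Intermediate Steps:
c(n, h) = -n
u(w, U) = -11/4 + U (u(w, U) = -¾ + ((-2 + U)*4)/4 = -¾ + (-8 + 4*U)/4 = -¾ + (-2 + U) = -11/4 + U)
d(C) = -33/2 + 6*C (d(C) = (-11/4 + C)*6 = -33/2 + 6*C)
r(d(c(2, 0)), 4) - 1*(-314762) = 4 - 1*(-314762) = 4 + 314762 = 314766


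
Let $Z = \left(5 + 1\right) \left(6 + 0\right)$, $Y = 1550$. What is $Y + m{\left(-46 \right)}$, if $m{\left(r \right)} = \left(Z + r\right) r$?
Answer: $2010$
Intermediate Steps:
$Z = 36$ ($Z = 6 \cdot 6 = 36$)
$m{\left(r \right)} = r \left(36 + r\right)$ ($m{\left(r \right)} = \left(36 + r\right) r = r \left(36 + r\right)$)
$Y + m{\left(-46 \right)} = 1550 - 46 \left(36 - 46\right) = 1550 - -460 = 1550 + 460 = 2010$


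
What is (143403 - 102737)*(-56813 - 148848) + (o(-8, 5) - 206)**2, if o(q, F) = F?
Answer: -8363369825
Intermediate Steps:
(143403 - 102737)*(-56813 - 148848) + (o(-8, 5) - 206)**2 = (143403 - 102737)*(-56813 - 148848) + (5 - 206)**2 = 40666*(-205661) + (-201)**2 = -8363410226 + 40401 = -8363369825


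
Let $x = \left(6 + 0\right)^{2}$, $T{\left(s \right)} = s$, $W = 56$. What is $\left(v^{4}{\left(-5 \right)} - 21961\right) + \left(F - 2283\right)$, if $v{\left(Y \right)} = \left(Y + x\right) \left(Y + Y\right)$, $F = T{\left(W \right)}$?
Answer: $9235185812$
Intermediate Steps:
$F = 56$
$x = 36$ ($x = 6^{2} = 36$)
$v{\left(Y \right)} = 2 Y \left(36 + Y\right)$ ($v{\left(Y \right)} = \left(Y + 36\right) \left(Y + Y\right) = \left(36 + Y\right) 2 Y = 2 Y \left(36 + Y\right)$)
$\left(v^{4}{\left(-5 \right)} - 21961\right) + \left(F - 2283\right) = \left(\left(2 \left(-5\right) \left(36 - 5\right)\right)^{4} - 21961\right) + \left(56 - 2283\right) = \left(\left(2 \left(-5\right) 31\right)^{4} - 21961\right) - 2227 = \left(\left(-310\right)^{4} - 21961\right) - 2227 = \left(9235210000 - 21961\right) - 2227 = 9235188039 - 2227 = 9235185812$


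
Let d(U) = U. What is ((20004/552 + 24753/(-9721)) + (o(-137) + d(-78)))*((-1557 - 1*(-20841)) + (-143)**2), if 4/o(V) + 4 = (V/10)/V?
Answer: -31412159680693/17439474 ≈ -1.8012e+6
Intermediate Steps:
o(V) = -40/39 (o(V) = 4/(-4 + (V/10)/V) = 4/(-4 + 1/10) = 4/(-39/10) = 4*(-10/39) = -40/39)
((20004/552 + 24753/(-9721)) + (o(-137) + d(-78)))*((-1557 - 1*(-20841)) + (-143)**2) = ((20004/552 + 24753/(-9721)) + (-40/39 - 78))*((-1557 - 1*(-20841)) + (-143)**2) = ((20004*(1/552) + 24753*(-1/9721)) - 3082/39)*((-1557 + 20841) + 20449) = ((1667/46 - 24753/9721) - 3082/39)*(19284 + 20449) = (15066269/447166 - 3082/39)*39733 = -790581121/17439474*39733 = -31412159680693/17439474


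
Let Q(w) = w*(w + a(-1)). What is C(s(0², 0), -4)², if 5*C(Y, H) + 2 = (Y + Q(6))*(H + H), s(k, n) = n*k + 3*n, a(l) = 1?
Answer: 114244/25 ≈ 4569.8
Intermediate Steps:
s(k, n) = 3*n + k*n (s(k, n) = k*n + 3*n = 3*n + k*n)
Q(w) = w*(1 + w) (Q(w) = w*(w + 1) = w*(1 + w))
C(Y, H) = -⅖ + 2*H*(42 + Y)/5 (C(Y, H) = -⅖ + ((Y + 6*(1 + 6))*(H + H))/5 = -⅖ + ((Y + 6*7)*(2*H))/5 = -⅖ + ((Y + 42)*(2*H))/5 = -⅖ + ((42 + Y)*(2*H))/5 = -⅖ + (2*H*(42 + Y))/5 = -⅖ + 2*H*(42 + Y)/5)
C(s(0², 0), -4)² = (-⅖ + (84/5)*(-4) + (⅖)*(-4)*(0*(3 + 0²)))² = (-⅖ - 336/5 + (⅖)*(-4)*(0*(3 + 0)))² = (-⅖ - 336/5 + (⅖)*(-4)*(0*3))² = (-⅖ - 336/5 + (⅖)*(-4)*0)² = (-⅖ - 336/5 + 0)² = (-338/5)² = 114244/25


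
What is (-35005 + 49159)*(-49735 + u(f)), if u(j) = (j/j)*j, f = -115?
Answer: -705576900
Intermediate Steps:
u(j) = j (u(j) = 1*j = j)
(-35005 + 49159)*(-49735 + u(f)) = (-35005 + 49159)*(-49735 - 115) = 14154*(-49850) = -705576900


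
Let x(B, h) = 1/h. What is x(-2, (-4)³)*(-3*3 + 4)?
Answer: 5/64 ≈ 0.078125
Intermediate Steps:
x(-2, (-4)³)*(-3*3 + 4) = (-3*3 + 4)/((-4)³) = (-9 + 4)/(-64) = -1/64*(-5) = 5/64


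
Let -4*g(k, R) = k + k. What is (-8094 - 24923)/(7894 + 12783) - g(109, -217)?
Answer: 2187759/41354 ≈ 52.903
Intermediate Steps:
g(k, R) = -k/2 (g(k, R) = -(k + k)/4 = -k/2)
(-8094 - 24923)/(7894 + 12783) - g(109, -217) = (-8094 - 24923)/(7894 + 12783) - (-1)*109/2 = -33017/20677 - 1*(-109/2) = -33017*1/20677 + 109/2 = -33017/20677 + 109/2 = 2187759/41354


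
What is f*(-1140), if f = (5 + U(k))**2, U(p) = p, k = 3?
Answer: -72960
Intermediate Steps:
f = 64 (f = (5 + 3)**2 = 8**2 = 64)
f*(-1140) = 64*(-1140) = -72960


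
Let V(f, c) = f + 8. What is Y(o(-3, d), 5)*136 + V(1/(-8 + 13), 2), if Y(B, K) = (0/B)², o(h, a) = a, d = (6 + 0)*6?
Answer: 41/5 ≈ 8.2000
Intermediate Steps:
d = 36 (d = 6*6 = 36)
V(f, c) = 8 + f
Y(B, K) = 0 (Y(B, K) = 0² = 0)
Y(o(-3, d), 5)*136 + V(1/(-8 + 13), 2) = 0*136 + (8 + 1/(-8 + 13)) = 0 + (8 + 1/5) = 0 + (8 + ⅕) = 0 + 41/5 = 41/5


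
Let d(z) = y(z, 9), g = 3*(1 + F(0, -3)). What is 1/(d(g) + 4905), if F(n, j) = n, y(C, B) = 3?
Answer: 1/4908 ≈ 0.00020375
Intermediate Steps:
g = 3 (g = 3*(1 + 0) = 3*1 = 3)
d(z) = 3
1/(d(g) + 4905) = 1/(3 + 4905) = 1/4908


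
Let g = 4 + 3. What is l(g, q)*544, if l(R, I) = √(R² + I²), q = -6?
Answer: 544*√85 ≈ 5015.4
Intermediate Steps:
g = 7
l(R, I) = √(I² + R²)
l(g, q)*544 = √((-6)² + 7²)*544 = √(36 + 49)*544 = √85*544 = 544*√85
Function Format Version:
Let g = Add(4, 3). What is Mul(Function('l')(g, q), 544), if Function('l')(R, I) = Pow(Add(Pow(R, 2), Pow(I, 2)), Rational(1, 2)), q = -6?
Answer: Mul(544, Pow(85, Rational(1, 2))) ≈ 5015.4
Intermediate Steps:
g = 7
Function('l')(R, I) = Pow(Add(Pow(I, 2), Pow(R, 2)), Rational(1, 2))
Mul(Function('l')(g, q), 544) = Mul(Pow(Add(Pow(-6, 2), Pow(7, 2)), Rational(1, 2)), 544) = Mul(Pow(Add(36, 49), Rational(1, 2)), 544) = Mul(Pow(85, Rational(1, 2)), 544) = Mul(544, Pow(85, Rational(1, 2)))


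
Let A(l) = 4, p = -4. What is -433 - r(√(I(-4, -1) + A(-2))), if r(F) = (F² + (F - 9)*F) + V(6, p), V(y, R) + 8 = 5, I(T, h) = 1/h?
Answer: -436 + 9*√3 ≈ -420.41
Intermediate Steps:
V(y, R) = -3 (V(y, R) = -8 + 5 = -3)
r(F) = -3 + F² + F*(-9 + F) (r(F) = (F² + (F - 9)*F) - 3 = (F² + (-9 + F)*F) - 3 = (F² + F*(-9 + F)) - 3 = -3 + F² + F*(-9 + F))
-433 - r(√(I(-4, -1) + A(-2))) = -433 - (-3 - 9*√(1/(-1) + 4) + 2*(√(1/(-1) + 4))²) = -433 - (-3 - 9*√(-1 + 4) + 2*(√(-1 + 4))²) = -433 - (-3 - 9*√3 + 2*(√3)²) = -433 - (-3 - 9*√3 + 2*3) = -433 - (-3 - 9*√3 + 6) = -433 - (3 - 9*√3) = -433 + (-3 + 9*√3) = -436 + 9*√3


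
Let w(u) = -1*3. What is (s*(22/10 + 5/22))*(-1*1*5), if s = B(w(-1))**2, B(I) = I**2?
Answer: -21627/22 ≈ -983.04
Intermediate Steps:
w(u) = -3
s = 81 (s = ((-3)**2)**2 = 9**2 = 81)
(s*(22/10 + 5/22))*(-1*1*5) = (81*(22/10 + 5/22))*(-1*1*5) = (81*(22*(1/10) + 5*(1/22)))*(-1*5) = (81*(11/5 + 5/22))*(-5) = (81*(267/110))*(-5) = (21627/110)*(-5) = -21627/22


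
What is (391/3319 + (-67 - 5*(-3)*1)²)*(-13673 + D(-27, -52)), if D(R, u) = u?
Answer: -123181422075/3319 ≈ -3.7114e+7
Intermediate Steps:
(391/3319 + (-67 - 5*(-3)*1)²)*(-13673 + D(-27, -52)) = (391/3319 + (-67 - 5*(-3)*1)²)*(-13673 - 52) = (391*(1/3319) + (-67 + 15*1)²)*(-13725) = (391/3319 + (-67 + 15)²)*(-13725) = (391/3319 + (-52)²)*(-13725) = (391/3319 + 2704)*(-13725) = (8974967/3319)*(-13725) = -123181422075/3319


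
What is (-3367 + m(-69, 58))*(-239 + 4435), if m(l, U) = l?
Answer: -14417456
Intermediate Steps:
(-3367 + m(-69, 58))*(-239 + 4435) = (-3367 - 69)*(-239 + 4435) = -3436*4196 = -14417456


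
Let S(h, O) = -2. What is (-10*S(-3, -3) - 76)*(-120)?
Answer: 6720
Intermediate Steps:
(-10*S(-3, -3) - 76)*(-120) = (-10*(-2) - 76)*(-120) = (20 - 76)*(-120) = -56*(-120) = 6720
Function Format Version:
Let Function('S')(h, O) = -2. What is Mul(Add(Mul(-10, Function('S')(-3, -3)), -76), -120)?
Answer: 6720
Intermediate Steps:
Mul(Add(Mul(-10, Function('S')(-3, -3)), -76), -120) = Mul(Add(Mul(-10, -2), -76), -120) = Mul(Add(20, -76), -120) = Mul(-56, -120) = 6720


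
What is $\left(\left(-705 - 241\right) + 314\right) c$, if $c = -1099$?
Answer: $694568$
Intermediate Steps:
$\left(\left(-705 - 241\right) + 314\right) c = \left(\left(-705 - 241\right) + 314\right) \left(-1099\right) = \left(-946 + 314\right) \left(-1099\right) = \left(-632\right) \left(-1099\right) = 694568$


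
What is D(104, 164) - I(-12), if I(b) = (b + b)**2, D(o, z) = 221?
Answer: -355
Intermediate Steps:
I(b) = 4*b**2 (I(b) = (2*b)**2 = 4*b**2)
D(104, 164) - I(-12) = 221 - 4*(-12)**2 = 221 - 4*144 = 221 - 1*576 = 221 - 576 = -355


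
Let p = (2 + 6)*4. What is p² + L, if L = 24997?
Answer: 26021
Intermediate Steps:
p = 32 (p = 8*4 = 32)
p² + L = 32² + 24997 = 1024 + 24997 = 26021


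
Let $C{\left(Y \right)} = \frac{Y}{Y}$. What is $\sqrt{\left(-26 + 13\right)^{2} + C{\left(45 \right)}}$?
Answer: $\sqrt{170} \approx 13.038$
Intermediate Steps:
$C{\left(Y \right)} = 1$
$\sqrt{\left(-26 + 13\right)^{2} + C{\left(45 \right)}} = \sqrt{\left(-26 + 13\right)^{2} + 1} = \sqrt{\left(-13\right)^{2} + 1} = \sqrt{169 + 1} = \sqrt{170}$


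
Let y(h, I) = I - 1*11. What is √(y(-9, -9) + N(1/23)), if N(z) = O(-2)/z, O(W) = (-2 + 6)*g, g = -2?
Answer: 2*I*√51 ≈ 14.283*I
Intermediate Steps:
O(W) = -8 (O(W) = (-2 + 6)*(-2) = 4*(-2) = -8)
y(h, I) = -11 + I (y(h, I) = I - 11 = -11 + I)
N(z) = -8/z
√(y(-9, -9) + N(1/23)) = √((-11 - 9) - 8/(1/23)) = √(-20 - 8/1/23) = √(-20 - 8*23) = √(-20 - 184) = √(-204) = 2*I*√51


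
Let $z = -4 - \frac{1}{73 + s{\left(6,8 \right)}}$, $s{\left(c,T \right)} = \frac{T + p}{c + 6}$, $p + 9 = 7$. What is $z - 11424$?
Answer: $- \frac{1679918}{147} \approx -11428.0$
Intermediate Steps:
$p = -2$ ($p = -9 + 7 = -2$)
$s{\left(c,T \right)} = \frac{-2 + T}{6 + c}$ ($s{\left(c,T \right)} = \frac{T - 2}{c + 6} = \frac{-2 + T}{6 + c}$)
$z = - \frac{590}{147}$ ($z = -4 - \frac{1}{73 + \frac{-2 + 8}{6 + 6}} = -4 - \frac{1}{73 + \frac{1}{12} \cdot 6} = -4 - \frac{1}{73 + \frac{1}{2}} = -4 - \frac{1}{\frac{147}{2}} = -4 - \frac{2}{147} = - \frac{590}{147} \approx -4.0136$)
$z - 11424 = - \frac{590}{147} - 11424 = - \frac{1679918}{147}$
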